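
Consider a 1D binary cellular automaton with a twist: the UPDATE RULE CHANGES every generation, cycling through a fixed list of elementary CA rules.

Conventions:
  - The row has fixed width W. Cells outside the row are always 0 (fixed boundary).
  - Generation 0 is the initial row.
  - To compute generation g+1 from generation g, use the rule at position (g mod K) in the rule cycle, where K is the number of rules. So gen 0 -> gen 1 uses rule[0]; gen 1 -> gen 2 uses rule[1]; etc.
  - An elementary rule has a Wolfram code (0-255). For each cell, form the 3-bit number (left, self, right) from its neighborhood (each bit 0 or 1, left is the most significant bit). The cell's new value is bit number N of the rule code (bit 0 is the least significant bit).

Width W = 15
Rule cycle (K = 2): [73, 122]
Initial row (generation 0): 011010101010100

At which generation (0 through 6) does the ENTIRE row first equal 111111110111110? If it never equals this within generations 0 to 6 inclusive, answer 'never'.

Answer: 6

Derivation:
Gen 0: 011010101010100
Gen 1 (rule 73): 011000000000001
Gen 2 (rule 122): 111100000000010
Gen 3 (rule 73): 100101111111000
Gen 4 (rule 122): 011011000001100
Gen 5 (rule 73): 011011011101101
Gen 6 (rule 122): 111111110111110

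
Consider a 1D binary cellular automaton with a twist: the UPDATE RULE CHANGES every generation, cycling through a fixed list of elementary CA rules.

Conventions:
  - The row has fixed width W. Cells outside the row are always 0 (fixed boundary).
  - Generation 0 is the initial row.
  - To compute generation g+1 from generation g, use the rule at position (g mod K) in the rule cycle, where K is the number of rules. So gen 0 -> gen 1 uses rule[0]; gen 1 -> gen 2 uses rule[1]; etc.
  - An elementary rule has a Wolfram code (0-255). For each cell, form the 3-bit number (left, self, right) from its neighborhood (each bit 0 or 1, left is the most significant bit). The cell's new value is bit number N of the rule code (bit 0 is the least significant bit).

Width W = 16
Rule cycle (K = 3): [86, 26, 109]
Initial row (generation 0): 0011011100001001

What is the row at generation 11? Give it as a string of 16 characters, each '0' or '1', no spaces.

Answer: 0001101010100110

Derivation:
Gen 0: 0011011100001001
Gen 1 (rule 86): 0101000110011111
Gen 2 (rule 26): 1000101101110000
Gen 3 (rule 109): 1010111111010111
Gen 4 (rule 86): 1010000001010001
Gen 5 (rule 26): 0001000010001010
Gen 6 (rule 109): 1101011010101110
Gen 7 (rule 86): 0101001010100011
Gen 8 (rule 26): 1000110000010110
Gen 9 (rule 109): 1010110111011110
Gen 10 (rule 86): 1010010001000011
Gen 11 (rule 26): 0001101010100110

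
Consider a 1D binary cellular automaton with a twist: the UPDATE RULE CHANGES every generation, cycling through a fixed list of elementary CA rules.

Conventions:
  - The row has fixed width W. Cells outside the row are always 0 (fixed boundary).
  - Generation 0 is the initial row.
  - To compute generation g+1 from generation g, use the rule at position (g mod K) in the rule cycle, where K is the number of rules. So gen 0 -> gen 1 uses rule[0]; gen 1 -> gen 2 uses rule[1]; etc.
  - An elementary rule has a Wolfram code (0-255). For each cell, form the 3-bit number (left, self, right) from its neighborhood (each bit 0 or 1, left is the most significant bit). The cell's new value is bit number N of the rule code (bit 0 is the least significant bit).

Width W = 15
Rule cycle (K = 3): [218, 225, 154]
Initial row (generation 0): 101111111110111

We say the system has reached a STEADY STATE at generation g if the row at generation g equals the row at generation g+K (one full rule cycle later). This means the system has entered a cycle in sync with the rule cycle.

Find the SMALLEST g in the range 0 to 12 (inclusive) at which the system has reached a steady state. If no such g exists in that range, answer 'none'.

Answer: 7

Derivation:
Gen 0: 101111111110111
Gen 1 (rule 218): 001111111110111
Gen 2 (rule 225): 100111111111011
Gen 3 (rule 154): 011111111110010
Gen 4 (rule 218): 111111111111101
Gen 5 (rule 225): 011111111111110
Gen 6 (rule 154): 111111111111101
Gen 7 (rule 218): 111111111111100
Gen 8 (rule 225): 011111111111101
Gen 9 (rule 154): 111111111111000
Gen 10 (rule 218): 111111111111100
Gen 11 (rule 225): 011111111111101
Gen 12 (rule 154): 111111111111000
Gen 13 (rule 218): 111111111111100
Gen 14 (rule 225): 011111111111101
Gen 15 (rule 154): 111111111111000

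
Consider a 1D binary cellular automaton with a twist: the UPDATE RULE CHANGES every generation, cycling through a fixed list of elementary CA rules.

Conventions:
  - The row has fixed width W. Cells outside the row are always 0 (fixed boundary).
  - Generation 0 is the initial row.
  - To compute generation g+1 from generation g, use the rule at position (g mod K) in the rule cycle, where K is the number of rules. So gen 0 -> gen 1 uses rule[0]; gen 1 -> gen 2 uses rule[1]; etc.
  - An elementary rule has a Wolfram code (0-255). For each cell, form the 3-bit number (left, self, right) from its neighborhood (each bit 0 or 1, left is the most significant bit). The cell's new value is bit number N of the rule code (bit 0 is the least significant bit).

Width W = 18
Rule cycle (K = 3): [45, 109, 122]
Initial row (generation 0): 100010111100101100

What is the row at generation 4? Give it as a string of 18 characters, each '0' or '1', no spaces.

Gen 0: 100010111100101100
Gen 1 (rule 45): 101011100000111001
Gen 2 (rule 109): 111110101110101001
Gen 3 (rule 122): 100011011011010110
Gen 4 (rule 45): 101010110110111100

Answer: 101010110110111100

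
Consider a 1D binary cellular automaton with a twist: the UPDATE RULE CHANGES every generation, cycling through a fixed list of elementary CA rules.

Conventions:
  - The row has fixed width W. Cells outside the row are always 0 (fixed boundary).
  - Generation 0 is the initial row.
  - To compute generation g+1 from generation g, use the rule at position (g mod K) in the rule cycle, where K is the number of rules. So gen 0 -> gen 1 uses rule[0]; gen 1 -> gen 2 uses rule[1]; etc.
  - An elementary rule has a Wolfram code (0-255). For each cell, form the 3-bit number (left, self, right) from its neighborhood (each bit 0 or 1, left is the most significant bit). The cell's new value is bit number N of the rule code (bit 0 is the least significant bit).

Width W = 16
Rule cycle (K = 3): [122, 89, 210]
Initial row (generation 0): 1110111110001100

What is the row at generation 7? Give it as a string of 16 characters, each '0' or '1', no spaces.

Gen 0: 1110111110001100
Gen 1 (rule 122): 1011100011011110
Gen 2 (rule 89): 0010111011010011
Gen 3 (rule 210): 0100011001001101
Gen 4 (rule 122): 1010111110111110
Gen 5 (rule 89): 0000100010100011
Gen 6 (rule 210): 0001010100010101
Gen 7 (rule 122): 0010101010101010

Answer: 0010101010101010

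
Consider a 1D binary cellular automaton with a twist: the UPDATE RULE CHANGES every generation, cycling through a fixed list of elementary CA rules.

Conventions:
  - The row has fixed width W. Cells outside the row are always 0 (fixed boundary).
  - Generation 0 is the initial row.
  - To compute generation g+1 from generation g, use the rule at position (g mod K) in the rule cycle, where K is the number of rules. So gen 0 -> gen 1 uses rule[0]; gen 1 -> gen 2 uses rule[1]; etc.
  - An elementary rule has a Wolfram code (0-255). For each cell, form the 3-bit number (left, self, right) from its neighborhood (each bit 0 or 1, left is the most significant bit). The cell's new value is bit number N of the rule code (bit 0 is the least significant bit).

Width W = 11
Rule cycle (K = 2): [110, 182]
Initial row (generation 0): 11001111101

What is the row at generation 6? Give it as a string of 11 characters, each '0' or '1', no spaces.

Answer: 11011011010

Derivation:
Gen 0: 11001111101
Gen 1 (rule 110): 11011000111
Gen 2 (rule 182): 00100101010
Gen 3 (rule 110): 01101111110
Gen 4 (rule 182): 10010111101
Gen 5 (rule 110): 10111100111
Gen 6 (rule 182): 11011011010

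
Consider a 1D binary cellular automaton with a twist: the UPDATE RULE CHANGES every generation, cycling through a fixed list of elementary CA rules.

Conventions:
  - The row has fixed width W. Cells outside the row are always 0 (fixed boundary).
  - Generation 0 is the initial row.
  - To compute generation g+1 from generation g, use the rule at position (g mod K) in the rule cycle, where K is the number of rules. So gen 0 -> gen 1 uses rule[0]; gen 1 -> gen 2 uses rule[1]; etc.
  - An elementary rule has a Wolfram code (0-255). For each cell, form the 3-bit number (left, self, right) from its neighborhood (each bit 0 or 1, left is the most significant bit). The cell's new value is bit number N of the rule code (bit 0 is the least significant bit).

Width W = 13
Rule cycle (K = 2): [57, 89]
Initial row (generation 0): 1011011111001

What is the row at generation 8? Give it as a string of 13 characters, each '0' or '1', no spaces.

Gen 0: 1011011111001
Gen 1 (rule 57): 0110110000100
Gen 2 (rule 89): 0110111110011
Gen 3 (rule 57): 0101100001010
Gen 4 (rule 89): 0001111100001
Gen 5 (rule 57): 1101000011100
Gen 6 (rule 89): 1100111010111
Gen 7 (rule 57): 1010100101100
Gen 8 (rule 89): 0000010001111

Answer: 0000010001111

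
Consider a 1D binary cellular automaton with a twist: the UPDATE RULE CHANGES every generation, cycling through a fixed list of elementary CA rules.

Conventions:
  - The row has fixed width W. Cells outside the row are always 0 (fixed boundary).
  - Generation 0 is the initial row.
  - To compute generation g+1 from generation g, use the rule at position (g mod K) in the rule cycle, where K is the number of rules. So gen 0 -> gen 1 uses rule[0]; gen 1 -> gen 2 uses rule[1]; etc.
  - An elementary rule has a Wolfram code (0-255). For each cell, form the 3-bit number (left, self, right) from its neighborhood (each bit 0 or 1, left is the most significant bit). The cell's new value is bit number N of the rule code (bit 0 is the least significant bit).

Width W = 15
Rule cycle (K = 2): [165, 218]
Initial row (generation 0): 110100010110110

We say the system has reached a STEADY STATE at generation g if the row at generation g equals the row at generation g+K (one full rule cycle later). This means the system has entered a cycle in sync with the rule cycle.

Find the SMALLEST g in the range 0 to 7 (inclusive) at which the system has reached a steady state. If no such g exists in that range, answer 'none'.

Gen 0: 110100010110110
Gen 1 (rule 165): 001101011001000
Gen 2 (rule 218): 011100011110100
Gen 3 (rule 165): 001001001101101
Gen 4 (rule 218): 010110111101100
Gen 5 (rule 165): 011001011010001
Gen 6 (rule 218): 111110011001010
Gen 7 (rule 165): 011100000001110
Gen 8 (rule 218): 111110000011111
Gen 9 (rule 165): 011100111001110

Answer: none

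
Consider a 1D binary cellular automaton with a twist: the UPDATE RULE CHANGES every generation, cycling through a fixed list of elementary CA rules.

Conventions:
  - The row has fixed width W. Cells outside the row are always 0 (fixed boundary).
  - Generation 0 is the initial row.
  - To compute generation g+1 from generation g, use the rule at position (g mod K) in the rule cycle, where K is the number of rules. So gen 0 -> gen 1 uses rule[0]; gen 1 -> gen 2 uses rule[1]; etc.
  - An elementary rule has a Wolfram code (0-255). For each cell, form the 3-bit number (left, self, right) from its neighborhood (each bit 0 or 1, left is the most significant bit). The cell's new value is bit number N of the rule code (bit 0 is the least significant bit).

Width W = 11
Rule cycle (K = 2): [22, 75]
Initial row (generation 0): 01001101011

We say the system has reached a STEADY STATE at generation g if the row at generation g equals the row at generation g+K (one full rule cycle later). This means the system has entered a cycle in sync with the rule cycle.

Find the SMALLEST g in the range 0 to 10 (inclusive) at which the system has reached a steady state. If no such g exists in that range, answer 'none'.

Gen 0: 01001101011
Gen 1 (rule 22): 11110001000
Gen 2 (rule 75): 10010110011
Gen 3 (rule 22): 11110001100
Gen 4 (rule 75): 10010111101
Gen 5 (rule 22): 11110000001
Gen 6 (rule 75): 10010111110
Gen 7 (rule 22): 11110000001
Gen 8 (rule 75): 10010111110
Gen 9 (rule 22): 11110000001
Gen 10 (rule 75): 10010111110
Gen 11 (rule 22): 11110000001
Gen 12 (rule 75): 10010111110

Answer: 5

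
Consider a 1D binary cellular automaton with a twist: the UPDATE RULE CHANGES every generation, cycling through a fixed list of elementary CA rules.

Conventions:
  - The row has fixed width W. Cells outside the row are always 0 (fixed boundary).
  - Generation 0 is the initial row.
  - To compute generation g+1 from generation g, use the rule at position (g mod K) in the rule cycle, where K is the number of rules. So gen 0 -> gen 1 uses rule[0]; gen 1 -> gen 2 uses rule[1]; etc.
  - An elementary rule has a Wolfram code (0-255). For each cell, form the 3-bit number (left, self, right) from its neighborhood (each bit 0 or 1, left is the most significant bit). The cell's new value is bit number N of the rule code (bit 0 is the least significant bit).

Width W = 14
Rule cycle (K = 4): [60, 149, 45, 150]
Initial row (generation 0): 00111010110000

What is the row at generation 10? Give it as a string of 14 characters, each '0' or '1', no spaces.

Gen 0: 00111010110000
Gen 1 (rule 60): 00100111101000
Gen 2 (rule 149): 10110011001111
Gen 3 (rule 45): 11100010001000
Gen 4 (rule 150): 01010111011100
Gen 5 (rule 60): 01111100110010
Gen 6 (rule 149): 00111010001011
Gen 7 (rule 45): 10100110101110
Gen 8 (rule 150): 10111000100101
Gen 9 (rule 60): 11100100110111
Gen 10 (rule 149): 01010110000010

Answer: 01010110000010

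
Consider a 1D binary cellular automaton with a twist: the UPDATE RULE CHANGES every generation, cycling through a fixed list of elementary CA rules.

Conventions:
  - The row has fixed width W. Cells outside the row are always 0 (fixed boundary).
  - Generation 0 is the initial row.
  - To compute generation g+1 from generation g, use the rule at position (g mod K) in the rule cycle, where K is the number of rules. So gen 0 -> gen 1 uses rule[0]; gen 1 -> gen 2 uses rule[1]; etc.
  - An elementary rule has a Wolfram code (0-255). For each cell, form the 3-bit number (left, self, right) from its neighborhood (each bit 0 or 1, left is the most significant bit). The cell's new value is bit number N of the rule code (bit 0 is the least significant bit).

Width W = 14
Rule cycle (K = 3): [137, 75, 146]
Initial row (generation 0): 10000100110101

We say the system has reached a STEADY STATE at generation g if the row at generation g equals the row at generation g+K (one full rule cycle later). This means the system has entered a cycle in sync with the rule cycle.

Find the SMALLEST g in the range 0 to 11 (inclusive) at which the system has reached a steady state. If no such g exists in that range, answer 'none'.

Answer: 4

Derivation:
Gen 0: 10000100110101
Gen 1 (rule 137): 00110000100000
Gen 2 (rule 75): 11110111001111
Gen 3 (rule 146): 01100010110110
Gen 4 (rule 137): 01001000100100
Gen 5 (rule 75): 10010011001001
Gen 6 (rule 146): 01101100110110
Gen 7 (rule 137): 01001000100100
Gen 8 (rule 75): 10010011001001
Gen 9 (rule 146): 01101100110110
Gen 10 (rule 137): 01001000100100
Gen 11 (rule 75): 10010011001001
Gen 12 (rule 146): 01101100110110
Gen 13 (rule 137): 01001000100100
Gen 14 (rule 75): 10010011001001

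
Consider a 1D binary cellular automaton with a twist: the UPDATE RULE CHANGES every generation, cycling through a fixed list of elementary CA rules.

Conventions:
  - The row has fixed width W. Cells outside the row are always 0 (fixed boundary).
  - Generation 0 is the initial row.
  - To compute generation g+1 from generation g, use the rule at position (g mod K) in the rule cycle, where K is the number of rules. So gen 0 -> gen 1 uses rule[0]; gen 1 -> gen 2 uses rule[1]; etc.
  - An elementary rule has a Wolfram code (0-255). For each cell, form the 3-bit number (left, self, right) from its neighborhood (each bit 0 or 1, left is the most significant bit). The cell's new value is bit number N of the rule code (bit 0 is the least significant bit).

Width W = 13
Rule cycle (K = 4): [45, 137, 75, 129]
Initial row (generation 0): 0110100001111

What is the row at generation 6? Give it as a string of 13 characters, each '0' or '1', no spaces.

Answer: 0001111000011

Derivation:
Gen 0: 0110100001111
Gen 1 (rule 45): 0101101101000
Gen 2 (rule 137): 0001001000011
Gen 3 (rule 75): 1110010011111
Gen 4 (rule 129): 0100000001110
Gen 5 (rule 45): 0101111101000
Gen 6 (rule 137): 0001111000011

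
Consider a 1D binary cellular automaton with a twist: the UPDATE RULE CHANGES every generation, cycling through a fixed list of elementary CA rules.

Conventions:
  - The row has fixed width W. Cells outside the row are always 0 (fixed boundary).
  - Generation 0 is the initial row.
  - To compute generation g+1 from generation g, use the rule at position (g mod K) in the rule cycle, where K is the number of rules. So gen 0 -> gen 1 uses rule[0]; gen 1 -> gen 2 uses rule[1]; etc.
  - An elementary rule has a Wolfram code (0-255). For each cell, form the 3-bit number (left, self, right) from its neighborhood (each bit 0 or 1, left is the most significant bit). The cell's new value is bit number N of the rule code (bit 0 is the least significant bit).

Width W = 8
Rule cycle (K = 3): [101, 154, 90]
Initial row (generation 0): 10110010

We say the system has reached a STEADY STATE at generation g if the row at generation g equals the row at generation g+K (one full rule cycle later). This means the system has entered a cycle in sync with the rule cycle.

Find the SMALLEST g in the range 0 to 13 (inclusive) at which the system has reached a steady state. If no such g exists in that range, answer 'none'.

Answer: 4

Derivation:
Gen 0: 10110010
Gen 1 (rule 101): 11010010
Gen 2 (rule 154): 10001101
Gen 3 (rule 90): 01011100
Gen 4 (rule 101): 01100101
Gen 5 (rule 154): 11011000
Gen 6 (rule 90): 11011100
Gen 7 (rule 101): 01100101
Gen 8 (rule 154): 11011000
Gen 9 (rule 90): 11011100
Gen 10 (rule 101): 01100101
Gen 11 (rule 154): 11011000
Gen 12 (rule 90): 11011100
Gen 13 (rule 101): 01100101
Gen 14 (rule 154): 11011000
Gen 15 (rule 90): 11011100
Gen 16 (rule 101): 01100101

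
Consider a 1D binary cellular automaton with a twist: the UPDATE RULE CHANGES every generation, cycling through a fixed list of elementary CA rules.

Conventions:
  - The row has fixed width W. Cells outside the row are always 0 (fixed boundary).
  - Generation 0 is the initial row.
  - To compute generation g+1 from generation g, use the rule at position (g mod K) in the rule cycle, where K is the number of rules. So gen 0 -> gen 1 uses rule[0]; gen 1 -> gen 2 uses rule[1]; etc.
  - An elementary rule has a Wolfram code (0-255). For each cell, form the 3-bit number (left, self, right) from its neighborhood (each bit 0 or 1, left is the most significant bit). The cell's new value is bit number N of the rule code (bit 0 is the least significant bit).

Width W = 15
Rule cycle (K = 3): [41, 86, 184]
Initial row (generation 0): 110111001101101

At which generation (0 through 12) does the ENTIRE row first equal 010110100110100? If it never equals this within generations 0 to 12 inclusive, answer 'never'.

Gen 0: 110111001101101
Gen 1 (rule 41): 101100001011010
Gen 2 (rule 86): 100110011001011
Gen 3 (rule 184): 010101010100110
Gen 4 (rule 41): 001010101000100
Gen 5 (rule 86): 011010101101110
Gen 6 (rule 184): 010101011011101
Gen 7 (rule 41): 001010110110010
Gen 8 (rule 86): 011010010011111
Gen 9 (rule 184): 010101001011110
Gen 10 (rule 41): 001010000110000
Gen 11 (rule 86): 011011001011000
Gen 12 (rule 184): 010110100110100

Answer: 12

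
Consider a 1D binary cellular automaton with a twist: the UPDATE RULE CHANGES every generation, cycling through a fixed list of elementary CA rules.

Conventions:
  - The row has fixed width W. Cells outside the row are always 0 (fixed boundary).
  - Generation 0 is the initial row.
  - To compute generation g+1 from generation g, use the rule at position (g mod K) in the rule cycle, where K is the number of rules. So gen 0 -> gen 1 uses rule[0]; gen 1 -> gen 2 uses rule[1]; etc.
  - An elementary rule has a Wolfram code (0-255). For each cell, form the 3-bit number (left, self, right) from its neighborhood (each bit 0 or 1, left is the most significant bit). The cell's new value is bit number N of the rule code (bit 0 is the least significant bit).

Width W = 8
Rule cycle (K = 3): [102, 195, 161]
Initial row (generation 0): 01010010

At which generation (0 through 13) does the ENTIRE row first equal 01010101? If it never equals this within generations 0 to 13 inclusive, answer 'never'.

Answer: 10

Derivation:
Gen 0: 01010010
Gen 1 (rule 102): 11110110
Gen 2 (rule 195): 01110010
Gen 3 (rule 161): 00100000
Gen 4 (rule 102): 01100000
Gen 5 (rule 195): 10101111
Gen 6 (rule 161): 01010110
Gen 7 (rule 102): 11111010
Gen 8 (rule 195): 01111000
Gen 9 (rule 161): 00110011
Gen 10 (rule 102): 01010101
Gen 11 (rule 195): 10000000
Gen 12 (rule 161): 00111111
Gen 13 (rule 102): 01000001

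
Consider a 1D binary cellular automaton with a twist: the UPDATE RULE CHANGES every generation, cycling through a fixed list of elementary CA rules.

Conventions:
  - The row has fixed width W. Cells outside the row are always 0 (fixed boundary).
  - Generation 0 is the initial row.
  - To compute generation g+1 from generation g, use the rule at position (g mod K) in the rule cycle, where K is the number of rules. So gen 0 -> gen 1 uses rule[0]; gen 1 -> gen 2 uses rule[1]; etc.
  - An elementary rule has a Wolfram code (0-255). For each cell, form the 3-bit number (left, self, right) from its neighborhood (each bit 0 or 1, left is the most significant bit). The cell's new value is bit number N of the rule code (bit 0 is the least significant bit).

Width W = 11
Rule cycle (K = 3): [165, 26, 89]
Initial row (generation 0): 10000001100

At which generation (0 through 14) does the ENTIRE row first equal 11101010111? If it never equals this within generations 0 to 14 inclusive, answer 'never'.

Gen 0: 10000001100
Gen 1 (rule 165): 10111100001
Gen 2 (rule 26): 00100010010
Gen 3 (rule 89): 10011001001
Gen 4 (rule 165): 10000001001
Gen 5 (rule 26): 01000010110
Gen 6 (rule 89): 00111000111
Gen 7 (rule 165): 10010010010
Gen 8 (rule 26): 01101101101
Gen 9 (rule 89): 01101101100
Gen 10 (rule 165): 00010010001
Gen 11 (rule 26): 00101101010
Gen 12 (rule 89): 10001100001
Gen 13 (rule 165): 10100001101
Gen 14 (rule 26): 00010011000

Answer: never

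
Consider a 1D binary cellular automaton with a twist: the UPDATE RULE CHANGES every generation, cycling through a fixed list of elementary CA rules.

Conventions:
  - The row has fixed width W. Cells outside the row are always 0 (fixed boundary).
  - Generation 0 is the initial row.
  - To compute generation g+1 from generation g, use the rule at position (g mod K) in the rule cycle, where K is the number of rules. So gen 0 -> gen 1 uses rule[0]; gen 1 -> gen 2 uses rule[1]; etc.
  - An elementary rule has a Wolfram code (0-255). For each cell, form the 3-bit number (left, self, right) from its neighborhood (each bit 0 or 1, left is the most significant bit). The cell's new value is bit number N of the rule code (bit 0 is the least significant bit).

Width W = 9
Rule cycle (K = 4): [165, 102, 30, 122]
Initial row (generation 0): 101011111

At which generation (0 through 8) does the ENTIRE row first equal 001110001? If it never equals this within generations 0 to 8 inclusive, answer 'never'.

Answer: 5

Derivation:
Gen 0: 101011111
Gen 1 (rule 165): 111101110
Gen 2 (rule 102): 000110010
Gen 3 (rule 30): 001101111
Gen 4 (rule 122): 011111001
Gen 5 (rule 165): 001110001
Gen 6 (rule 102): 010010011
Gen 7 (rule 30): 111111110
Gen 8 (rule 122): 100000011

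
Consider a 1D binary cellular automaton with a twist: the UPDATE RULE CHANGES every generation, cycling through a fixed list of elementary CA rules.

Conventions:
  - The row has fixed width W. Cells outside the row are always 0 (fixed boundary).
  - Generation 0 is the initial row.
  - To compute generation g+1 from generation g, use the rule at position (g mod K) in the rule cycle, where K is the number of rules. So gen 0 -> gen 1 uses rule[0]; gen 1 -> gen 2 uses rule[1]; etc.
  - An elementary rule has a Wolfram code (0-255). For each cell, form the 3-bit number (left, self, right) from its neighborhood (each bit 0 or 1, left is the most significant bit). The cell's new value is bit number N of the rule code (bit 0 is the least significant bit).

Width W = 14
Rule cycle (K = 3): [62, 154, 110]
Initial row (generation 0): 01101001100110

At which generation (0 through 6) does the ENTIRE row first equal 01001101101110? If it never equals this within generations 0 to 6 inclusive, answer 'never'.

Answer: never

Derivation:
Gen 0: 01101001100110
Gen 1 (rule 62): 11011111011101
Gen 2 (rule 154): 10011110011000
Gen 3 (rule 110): 10110010111000
Gen 4 (rule 62): 11101111100100
Gen 5 (rule 154): 11001111011010
Gen 6 (rule 110): 11011001111110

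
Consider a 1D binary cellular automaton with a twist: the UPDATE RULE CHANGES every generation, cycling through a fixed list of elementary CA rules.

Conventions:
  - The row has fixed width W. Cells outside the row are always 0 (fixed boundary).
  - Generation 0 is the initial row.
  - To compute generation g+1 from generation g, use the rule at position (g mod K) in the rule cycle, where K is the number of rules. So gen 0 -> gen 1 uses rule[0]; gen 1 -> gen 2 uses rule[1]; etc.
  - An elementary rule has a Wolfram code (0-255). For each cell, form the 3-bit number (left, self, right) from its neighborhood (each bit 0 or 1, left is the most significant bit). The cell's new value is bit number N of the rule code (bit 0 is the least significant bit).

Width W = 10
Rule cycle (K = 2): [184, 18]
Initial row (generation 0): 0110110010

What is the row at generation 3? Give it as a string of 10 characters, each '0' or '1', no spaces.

Gen 0: 0110110010
Gen 1 (rule 184): 0101101001
Gen 2 (rule 18): 1000000110
Gen 3 (rule 184): 0100000101

Answer: 0100000101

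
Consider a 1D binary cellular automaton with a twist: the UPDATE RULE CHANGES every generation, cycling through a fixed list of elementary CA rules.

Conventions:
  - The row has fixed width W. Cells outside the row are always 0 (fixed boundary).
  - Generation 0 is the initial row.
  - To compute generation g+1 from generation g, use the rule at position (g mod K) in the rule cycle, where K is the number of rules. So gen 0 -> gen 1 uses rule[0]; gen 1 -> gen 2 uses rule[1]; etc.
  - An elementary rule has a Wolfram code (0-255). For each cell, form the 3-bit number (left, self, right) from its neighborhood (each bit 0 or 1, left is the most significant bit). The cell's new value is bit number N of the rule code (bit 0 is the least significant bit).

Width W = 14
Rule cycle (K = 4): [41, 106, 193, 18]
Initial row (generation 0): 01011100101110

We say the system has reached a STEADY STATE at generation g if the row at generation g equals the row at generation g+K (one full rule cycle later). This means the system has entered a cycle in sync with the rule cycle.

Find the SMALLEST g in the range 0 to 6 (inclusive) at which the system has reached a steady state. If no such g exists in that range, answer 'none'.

Answer: none

Derivation:
Gen 0: 01011100101110
Gen 1 (rule 41): 00110000011000
Gen 2 (rule 106): 01110000111000
Gen 3 (rule 193): 00110110011011
Gen 4 (rule 18): 01000001100000
Gen 5 (rule 41): 00011101001111
Gen 6 (rule 106): 00110110011001
Gen 7 (rule 193): 10010010001000
Gen 8 (rule 18): 01101101010100
Gen 9 (rule 41): 01011010101001
Gen 10 (rule 106): 10111101010010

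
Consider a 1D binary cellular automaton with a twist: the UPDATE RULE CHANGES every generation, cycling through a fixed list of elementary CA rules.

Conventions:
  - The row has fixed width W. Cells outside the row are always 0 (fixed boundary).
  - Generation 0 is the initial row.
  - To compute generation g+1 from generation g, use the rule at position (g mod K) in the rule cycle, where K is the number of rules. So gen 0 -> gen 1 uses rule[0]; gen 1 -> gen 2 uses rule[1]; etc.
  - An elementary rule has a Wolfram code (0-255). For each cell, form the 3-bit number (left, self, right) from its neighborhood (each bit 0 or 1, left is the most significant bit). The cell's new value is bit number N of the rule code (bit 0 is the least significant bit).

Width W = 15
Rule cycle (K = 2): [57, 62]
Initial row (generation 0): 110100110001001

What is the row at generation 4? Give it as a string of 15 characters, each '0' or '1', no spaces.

Answer: 110000001101011

Derivation:
Gen 0: 110100110001001
Gen 1 (rule 57): 101010101100100
Gen 2 (rule 62): 111111111011110
Gen 3 (rule 57): 100000000110001
Gen 4 (rule 62): 110000001101011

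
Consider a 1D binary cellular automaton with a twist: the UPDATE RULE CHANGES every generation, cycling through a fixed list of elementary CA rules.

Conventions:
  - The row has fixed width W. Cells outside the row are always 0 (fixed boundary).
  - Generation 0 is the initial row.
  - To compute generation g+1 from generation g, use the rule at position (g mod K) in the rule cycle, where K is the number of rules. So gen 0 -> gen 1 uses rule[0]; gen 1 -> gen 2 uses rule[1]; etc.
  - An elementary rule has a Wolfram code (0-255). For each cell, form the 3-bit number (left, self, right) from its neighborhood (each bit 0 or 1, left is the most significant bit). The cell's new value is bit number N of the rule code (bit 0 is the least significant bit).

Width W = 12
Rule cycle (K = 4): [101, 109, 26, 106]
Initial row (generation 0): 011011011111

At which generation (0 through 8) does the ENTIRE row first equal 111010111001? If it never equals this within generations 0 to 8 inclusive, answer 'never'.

Gen 0: 011011011111
Gen 1 (rule 101): 001101100001
Gen 2 (rule 109): 101111101101
Gen 3 (rule 26): 001000001000
Gen 4 (rule 106): 010000010000
Gen 5 (rule 101): 010111010111
Gen 6 (rule 109): 011101111101
Gen 7 (rule 26): 110001000000
Gen 8 (rule 106): 110010000000

Answer: never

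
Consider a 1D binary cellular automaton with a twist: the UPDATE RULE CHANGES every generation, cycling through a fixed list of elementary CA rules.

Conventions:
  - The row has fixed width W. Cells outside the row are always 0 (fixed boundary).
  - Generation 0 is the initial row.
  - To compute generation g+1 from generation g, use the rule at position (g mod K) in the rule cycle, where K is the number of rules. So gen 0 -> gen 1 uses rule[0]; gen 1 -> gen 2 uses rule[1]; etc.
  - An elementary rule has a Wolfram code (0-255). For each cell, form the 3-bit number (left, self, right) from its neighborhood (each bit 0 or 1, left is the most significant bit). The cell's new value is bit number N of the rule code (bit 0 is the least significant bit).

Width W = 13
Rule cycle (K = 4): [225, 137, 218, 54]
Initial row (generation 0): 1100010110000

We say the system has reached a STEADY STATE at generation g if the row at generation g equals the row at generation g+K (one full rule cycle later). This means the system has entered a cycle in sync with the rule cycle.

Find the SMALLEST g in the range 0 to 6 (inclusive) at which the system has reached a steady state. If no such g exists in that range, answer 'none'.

Answer: none

Derivation:
Gen 0: 1100010110000
Gen 1 (rule 225): 0101001010111
Gen 2 (rule 137): 0000000000110
Gen 3 (rule 218): 0000000001111
Gen 4 (rule 54): 0000000010000
Gen 5 (rule 225): 1111111000111
Gen 6 (rule 137): 1111110010110
Gen 7 (rule 218): 1111111100111
Gen 8 (rule 54): 0000000011000
Gen 9 (rule 225): 1111111001011
Gen 10 (rule 137): 1111110000010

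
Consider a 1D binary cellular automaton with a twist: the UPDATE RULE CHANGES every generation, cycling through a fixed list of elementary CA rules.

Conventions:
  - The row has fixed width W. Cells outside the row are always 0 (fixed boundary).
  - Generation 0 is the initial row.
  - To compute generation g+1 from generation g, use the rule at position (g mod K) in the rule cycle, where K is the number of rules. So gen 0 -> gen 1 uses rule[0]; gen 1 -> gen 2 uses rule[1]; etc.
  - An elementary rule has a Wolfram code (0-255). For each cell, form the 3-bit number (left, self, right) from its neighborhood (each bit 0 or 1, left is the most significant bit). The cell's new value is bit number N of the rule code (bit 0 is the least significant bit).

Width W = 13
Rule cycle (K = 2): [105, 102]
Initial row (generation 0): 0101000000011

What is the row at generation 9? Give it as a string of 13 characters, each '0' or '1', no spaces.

Gen 0: 0101000000011
Gen 1 (rule 105): 0010011111011
Gen 2 (rule 102): 0110100001101
Gen 3 (rule 105): 0111001101110
Gen 4 (rule 102): 1001010110010
Gen 5 (rule 105): 0000101110000
Gen 6 (rule 102): 0001110010000
Gen 7 (rule 105): 1101010000111
Gen 8 (rule 102): 0111110001001
Gen 9 (rule 105): 0100010100000

Answer: 0100010100000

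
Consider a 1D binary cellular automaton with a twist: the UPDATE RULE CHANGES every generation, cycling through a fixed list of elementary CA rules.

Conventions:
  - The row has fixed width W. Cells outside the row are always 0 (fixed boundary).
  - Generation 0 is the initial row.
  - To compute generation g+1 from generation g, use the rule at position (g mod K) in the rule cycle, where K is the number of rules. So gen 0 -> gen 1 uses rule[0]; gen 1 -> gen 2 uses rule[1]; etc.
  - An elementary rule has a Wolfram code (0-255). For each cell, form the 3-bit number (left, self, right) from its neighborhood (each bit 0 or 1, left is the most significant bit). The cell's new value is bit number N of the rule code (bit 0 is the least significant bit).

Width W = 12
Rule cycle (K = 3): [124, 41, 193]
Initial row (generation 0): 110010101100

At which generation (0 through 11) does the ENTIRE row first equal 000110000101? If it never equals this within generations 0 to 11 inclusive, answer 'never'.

Answer: 9

Derivation:
Gen 0: 110010101100
Gen 1 (rule 124): 111011111110
Gen 2 (rule 41): 100110000000
Gen 3 (rule 193): 000010111111
Gen 4 (rule 124): 000011100001
Gen 5 (rule 41): 111010001100
Gen 6 (rule 193): 011000100101
Gen 7 (rule 124): 011100110111
Gen 8 (rule 41): 010000101100
Gen 9 (rule 193): 000110000101
Gen 10 (rule 124): 000111000111
Gen 11 (rule 41): 110100010100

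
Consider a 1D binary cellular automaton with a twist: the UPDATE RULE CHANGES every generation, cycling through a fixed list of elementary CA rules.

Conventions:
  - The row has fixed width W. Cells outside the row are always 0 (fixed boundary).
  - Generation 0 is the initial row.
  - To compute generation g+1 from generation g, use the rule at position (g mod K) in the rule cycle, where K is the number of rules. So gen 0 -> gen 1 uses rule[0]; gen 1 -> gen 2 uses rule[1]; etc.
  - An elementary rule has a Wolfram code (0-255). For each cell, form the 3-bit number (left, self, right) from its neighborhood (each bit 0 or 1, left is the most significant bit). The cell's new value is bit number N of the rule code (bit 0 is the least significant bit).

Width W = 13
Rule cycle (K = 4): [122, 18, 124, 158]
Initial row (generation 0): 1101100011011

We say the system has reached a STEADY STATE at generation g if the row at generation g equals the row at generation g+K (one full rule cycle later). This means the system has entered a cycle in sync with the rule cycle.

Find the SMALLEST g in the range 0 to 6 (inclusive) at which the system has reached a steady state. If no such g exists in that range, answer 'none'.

Gen 0: 1101100011011
Gen 1 (rule 122): 1111110111111
Gen 2 (rule 18): 0000000000000
Gen 3 (rule 124): 0000000000000
Gen 4 (rule 158): 0000000000000
Gen 5 (rule 122): 0000000000000
Gen 6 (rule 18): 0000000000000
Gen 7 (rule 124): 0000000000000
Gen 8 (rule 158): 0000000000000
Gen 9 (rule 122): 0000000000000
Gen 10 (rule 18): 0000000000000

Answer: 2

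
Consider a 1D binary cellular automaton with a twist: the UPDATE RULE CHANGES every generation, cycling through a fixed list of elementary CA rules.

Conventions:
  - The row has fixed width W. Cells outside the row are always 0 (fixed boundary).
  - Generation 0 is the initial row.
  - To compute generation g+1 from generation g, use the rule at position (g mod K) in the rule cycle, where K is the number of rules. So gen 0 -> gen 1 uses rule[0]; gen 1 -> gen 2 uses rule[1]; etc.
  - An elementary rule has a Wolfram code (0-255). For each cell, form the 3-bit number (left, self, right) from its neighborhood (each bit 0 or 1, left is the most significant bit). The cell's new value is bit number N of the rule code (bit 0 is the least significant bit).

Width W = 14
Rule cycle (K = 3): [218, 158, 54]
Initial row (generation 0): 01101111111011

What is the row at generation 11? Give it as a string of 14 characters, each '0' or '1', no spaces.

Answer: 10110011111010

Derivation:
Gen 0: 01101111111011
Gen 1 (rule 218): 11101111111011
Gen 2 (rule 158): 11001111110010
Gen 3 (rule 54): 00110000001111
Gen 4 (rule 218): 01111000011111
Gen 5 (rule 158): 11110100111110
Gen 6 (rule 54): 00001111000001
Gen 7 (rule 218): 00011111100010
Gen 8 (rule 158): 00111111010111
Gen 9 (rule 54): 01000000111000
Gen 10 (rule 218): 10100001111100
Gen 11 (rule 158): 10110011111010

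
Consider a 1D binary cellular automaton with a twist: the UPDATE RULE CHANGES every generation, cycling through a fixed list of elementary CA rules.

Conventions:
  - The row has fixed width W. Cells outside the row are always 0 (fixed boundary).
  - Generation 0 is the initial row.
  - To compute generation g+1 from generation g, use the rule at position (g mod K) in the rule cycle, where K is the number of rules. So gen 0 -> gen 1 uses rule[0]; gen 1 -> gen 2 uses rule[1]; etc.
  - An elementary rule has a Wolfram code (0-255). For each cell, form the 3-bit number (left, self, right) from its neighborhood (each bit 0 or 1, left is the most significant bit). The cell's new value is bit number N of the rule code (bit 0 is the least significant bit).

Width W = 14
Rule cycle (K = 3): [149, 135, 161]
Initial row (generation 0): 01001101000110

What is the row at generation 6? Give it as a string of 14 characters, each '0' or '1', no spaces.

Gen 0: 01001101000110
Gen 1 (rule 149): 01100001110001
Gen 2 (rule 135): 10001110100111
Gen 3 (rule 161): 00100101000010
Gen 4 (rule 149): 10110101111011
Gen 5 (rule 135): 10000100110000
Gen 6 (rule 161): 00110000000111

Answer: 00110000000111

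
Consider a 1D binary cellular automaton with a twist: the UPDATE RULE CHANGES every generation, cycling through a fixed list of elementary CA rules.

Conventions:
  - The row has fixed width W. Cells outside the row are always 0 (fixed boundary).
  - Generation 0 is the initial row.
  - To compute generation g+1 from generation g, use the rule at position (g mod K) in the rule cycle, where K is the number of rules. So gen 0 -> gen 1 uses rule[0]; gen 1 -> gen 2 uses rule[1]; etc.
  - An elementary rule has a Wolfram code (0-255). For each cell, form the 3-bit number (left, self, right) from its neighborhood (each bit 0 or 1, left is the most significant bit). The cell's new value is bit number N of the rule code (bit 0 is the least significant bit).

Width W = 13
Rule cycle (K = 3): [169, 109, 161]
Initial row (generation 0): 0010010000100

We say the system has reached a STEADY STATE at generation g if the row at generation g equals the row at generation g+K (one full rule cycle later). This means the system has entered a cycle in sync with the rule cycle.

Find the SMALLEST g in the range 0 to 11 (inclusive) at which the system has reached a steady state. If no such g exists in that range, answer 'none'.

Answer: 2

Derivation:
Gen 0: 0010010000100
Gen 1 (rule 169): 1000000110001
Gen 2 (rule 109): 1011110110101
Gen 3 (rule 161): 0101101001010
Gen 4 (rule 169): 0011010000100
Gen 5 (rule 109): 1011110110101
Gen 6 (rule 161): 0101101001010
Gen 7 (rule 169): 0011010000100
Gen 8 (rule 109): 1011110110101
Gen 9 (rule 161): 0101101001010
Gen 10 (rule 169): 0011010000100
Gen 11 (rule 109): 1011110110101
Gen 12 (rule 161): 0101101001010
Gen 13 (rule 169): 0011010000100
Gen 14 (rule 109): 1011110110101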